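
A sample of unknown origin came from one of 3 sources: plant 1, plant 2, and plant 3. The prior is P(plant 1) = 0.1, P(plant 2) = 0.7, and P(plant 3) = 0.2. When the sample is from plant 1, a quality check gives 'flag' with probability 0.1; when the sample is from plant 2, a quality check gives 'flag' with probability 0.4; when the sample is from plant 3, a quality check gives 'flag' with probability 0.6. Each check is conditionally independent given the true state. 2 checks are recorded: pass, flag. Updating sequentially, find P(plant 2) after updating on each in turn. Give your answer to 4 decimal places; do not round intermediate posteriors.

0.7467

After 'pass': normaliser = 0.9·0.1000 + 0.6·0.7000 + 0.4·0.2000; P(plant 1) ≈ 0.1525, P(plant 2) ≈ 0.7119, P(plant 3) ≈ 0.1356
After 'flag': normaliser = 0.1·0.1525 + 0.4·0.7119 + 0.6·0.1356; P(plant 1) ≈ 0.0400, P(plant 2) ≈ 0.7467, P(plant 3) ≈ 0.2133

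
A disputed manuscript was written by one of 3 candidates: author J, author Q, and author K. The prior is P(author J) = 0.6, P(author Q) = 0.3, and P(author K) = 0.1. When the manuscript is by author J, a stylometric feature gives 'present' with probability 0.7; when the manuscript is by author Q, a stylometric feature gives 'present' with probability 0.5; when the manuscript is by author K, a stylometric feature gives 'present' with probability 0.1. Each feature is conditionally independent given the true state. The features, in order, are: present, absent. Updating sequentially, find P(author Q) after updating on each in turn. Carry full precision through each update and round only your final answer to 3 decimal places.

After 'present': normaliser = 0.7·0.6000 + 0.5·0.3000 + 0.1·0.1000; P(author J) ≈ 0.7241, P(author Q) ≈ 0.2586, P(author K) ≈ 0.0172
After 'absent': normaliser = 0.3·0.7241 + 0.5·0.2586 + 0.9·0.0172; P(author J) ≈ 0.6000, P(author Q) ≈ 0.3571, P(author K) ≈ 0.0429

0.357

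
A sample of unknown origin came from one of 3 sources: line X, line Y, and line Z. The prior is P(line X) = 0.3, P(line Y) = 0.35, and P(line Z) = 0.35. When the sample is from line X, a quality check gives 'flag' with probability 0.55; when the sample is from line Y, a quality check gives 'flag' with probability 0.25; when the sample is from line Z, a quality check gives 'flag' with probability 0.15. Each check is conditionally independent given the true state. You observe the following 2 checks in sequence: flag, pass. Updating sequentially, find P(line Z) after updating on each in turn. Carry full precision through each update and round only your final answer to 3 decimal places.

0.242

Each posterior becomes the prior for the next update.
After 'flag': normaliser = 0.55·0.3000 + 0.25·0.3500 + 0.15·0.3500; P(line X) ≈ 0.5410, P(line Y) ≈ 0.2869, P(line Z) ≈ 0.1721
After 'pass': normaliser = 0.45·0.5410 + 0.75·0.2869 + 0.85·0.1721; P(line X) ≈ 0.4024, P(line Y) ≈ 0.3557, P(line Z) ≈ 0.2419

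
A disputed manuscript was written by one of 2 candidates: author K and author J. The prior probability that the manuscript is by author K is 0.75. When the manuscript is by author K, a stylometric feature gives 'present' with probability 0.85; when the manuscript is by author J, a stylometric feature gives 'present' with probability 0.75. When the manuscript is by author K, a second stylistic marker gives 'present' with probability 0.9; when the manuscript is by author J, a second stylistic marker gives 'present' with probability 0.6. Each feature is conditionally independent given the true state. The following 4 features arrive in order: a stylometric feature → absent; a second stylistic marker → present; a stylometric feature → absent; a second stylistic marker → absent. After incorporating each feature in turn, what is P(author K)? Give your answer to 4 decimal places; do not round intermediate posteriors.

Apply Bayes' rule sequentially, carrying P(author K) forward.
After a stylometric feature='absent': P(author K) = 0.15·0.7500 / (0.15·0.7500 + 0.25·0.2500) ≈ 0.6429
After a second stylistic marker='present': P(author K) = 0.9·0.6429 / (0.9·0.6429 + 0.6·0.3571) ≈ 0.7297
After a stylometric feature='absent': P(author K) = 0.15·0.7297 / (0.15·0.7297 + 0.25·0.2703) ≈ 0.6183
After a second stylistic marker='absent': P(author K) = 0.1·0.6183 / (0.1·0.6183 + 0.4·0.3817) ≈ 0.2883

0.2883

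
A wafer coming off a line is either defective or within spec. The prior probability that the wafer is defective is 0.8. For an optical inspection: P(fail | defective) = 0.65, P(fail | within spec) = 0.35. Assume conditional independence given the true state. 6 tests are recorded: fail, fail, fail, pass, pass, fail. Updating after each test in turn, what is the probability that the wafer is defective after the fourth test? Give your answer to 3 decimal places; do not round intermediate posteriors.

0.932

Apply Bayes' rule sequentially, carrying P(defective) forward.
After 'fail': P(defective) = 0.65·0.8000 / (0.65·0.8000 + 0.35·0.2000) ≈ 0.8814
After 'fail': P(defective) = 0.65·0.8814 / (0.65·0.8814 + 0.35·0.1186) ≈ 0.9324
After 'fail': P(defective) = 0.65·0.9324 / (0.65·0.9324 + 0.35·0.0676) ≈ 0.9624
After 'pass': P(defective) = 0.35·0.9624 / (0.35·0.9624 + 0.65·0.0376) ≈ 0.9324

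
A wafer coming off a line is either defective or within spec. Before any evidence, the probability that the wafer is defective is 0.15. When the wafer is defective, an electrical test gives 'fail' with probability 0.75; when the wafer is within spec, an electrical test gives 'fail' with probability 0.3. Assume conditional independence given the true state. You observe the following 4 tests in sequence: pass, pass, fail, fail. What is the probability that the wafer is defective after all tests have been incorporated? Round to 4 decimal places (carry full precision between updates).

After 'pass': P(defective) = 0.25·0.1500 / (0.25·0.1500 + 0.7·0.8500) ≈ 0.0593
After 'pass': P(defective) = 0.25·0.0593 / (0.25·0.0593 + 0.7·0.9407) ≈ 0.0220
After 'fail': P(defective) = 0.75·0.0220 / (0.75·0.0220 + 0.3·0.9780) ≈ 0.0533
After 'fail': P(defective) = 0.75·0.0533 / (0.75·0.0533 + 0.3·0.9467) ≈ 0.1233

0.1233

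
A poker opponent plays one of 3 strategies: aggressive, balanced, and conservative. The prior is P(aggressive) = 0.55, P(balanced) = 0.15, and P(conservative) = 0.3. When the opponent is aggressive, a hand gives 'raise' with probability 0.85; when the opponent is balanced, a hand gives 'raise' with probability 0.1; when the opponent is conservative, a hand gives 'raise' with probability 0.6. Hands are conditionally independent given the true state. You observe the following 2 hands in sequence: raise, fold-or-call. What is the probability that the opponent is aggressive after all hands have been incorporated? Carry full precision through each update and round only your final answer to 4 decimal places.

After 'raise': normaliser = 0.85·0.5500 + 0.1·0.1500 + 0.6·0.3000; P(aggressive) ≈ 0.7057, P(balanced) ≈ 0.0226, P(conservative) ≈ 0.2717
After 'fold-or-call': normaliser = 0.15·0.7057 + 0.9·0.0226 + 0.4·0.2717; P(aggressive) ≈ 0.4506, P(balanced) ≈ 0.0867, P(conservative) ≈ 0.4627

0.4506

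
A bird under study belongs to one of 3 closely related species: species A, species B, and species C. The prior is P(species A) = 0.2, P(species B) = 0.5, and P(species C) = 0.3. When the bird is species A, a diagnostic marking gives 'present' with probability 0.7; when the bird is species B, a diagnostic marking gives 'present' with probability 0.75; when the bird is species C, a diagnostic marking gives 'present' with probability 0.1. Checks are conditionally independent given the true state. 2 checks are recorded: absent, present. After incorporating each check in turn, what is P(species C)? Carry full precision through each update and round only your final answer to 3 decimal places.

After 'absent': normaliser = 0.3·0.2000 + 0.25·0.5000 + 0.9·0.3000; P(species A) ≈ 0.1319, P(species B) ≈ 0.2747, P(species C) ≈ 0.5934
After 'present': normaliser = 0.7·0.1319 + 0.75·0.2747 + 0.1·0.5934; P(species A) ≈ 0.2581, P(species B) ≈ 0.5760, P(species C) ≈ 0.1659

0.166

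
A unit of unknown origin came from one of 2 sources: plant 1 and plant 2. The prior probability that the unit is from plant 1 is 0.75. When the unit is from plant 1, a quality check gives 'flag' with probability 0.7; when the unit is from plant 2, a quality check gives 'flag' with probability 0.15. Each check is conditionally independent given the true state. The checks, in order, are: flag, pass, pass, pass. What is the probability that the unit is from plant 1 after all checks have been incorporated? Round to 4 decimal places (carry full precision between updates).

After 'flag': P(plant 1) = 0.7·0.7500 / (0.7·0.7500 + 0.15·0.2500) ≈ 0.9333
After 'pass': P(plant 1) = 0.3·0.9333 / (0.3·0.9333 + 0.85·0.0667) ≈ 0.8317
After 'pass': P(plant 1) = 0.3·0.8317 / (0.3·0.8317 + 0.85·0.1683) ≈ 0.6356
After 'pass': P(plant 1) = 0.3·0.6356 / (0.3·0.6356 + 0.85·0.3644) ≈ 0.3810

0.3810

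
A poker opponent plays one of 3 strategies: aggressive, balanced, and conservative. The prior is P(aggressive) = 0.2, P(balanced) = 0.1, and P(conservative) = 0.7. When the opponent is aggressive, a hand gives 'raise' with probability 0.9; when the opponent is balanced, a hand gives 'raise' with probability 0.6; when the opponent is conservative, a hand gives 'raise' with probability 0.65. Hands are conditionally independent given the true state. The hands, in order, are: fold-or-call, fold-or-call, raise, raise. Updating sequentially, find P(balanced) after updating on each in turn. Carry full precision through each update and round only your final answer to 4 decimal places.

After 'fold-or-call': normaliser = 0.1·0.2000 + 0.4·0.1000 + 0.35·0.7000; P(aggressive) ≈ 0.0656, P(balanced) ≈ 0.1311, P(conservative) ≈ 0.8033
After 'fold-or-call': normaliser = 0.1·0.0656 + 0.4·0.1311 + 0.35·0.8033; P(aggressive) ≈ 0.0193, P(balanced) ≈ 0.1542, P(conservative) ≈ 0.8265
After 'raise': normaliser = 0.9·0.0193 + 0.6·0.1542 + 0.65·0.8265; P(aggressive) ≈ 0.0268, P(balanced) ≈ 0.1430, P(conservative) ≈ 0.8302
After 'raise': normaliser = 0.9·0.0268 + 0.6·0.1430 + 0.65·0.8302; P(aggressive) ≈ 0.0371, P(balanced) ≈ 0.1321, P(conservative) ≈ 0.8308

0.1321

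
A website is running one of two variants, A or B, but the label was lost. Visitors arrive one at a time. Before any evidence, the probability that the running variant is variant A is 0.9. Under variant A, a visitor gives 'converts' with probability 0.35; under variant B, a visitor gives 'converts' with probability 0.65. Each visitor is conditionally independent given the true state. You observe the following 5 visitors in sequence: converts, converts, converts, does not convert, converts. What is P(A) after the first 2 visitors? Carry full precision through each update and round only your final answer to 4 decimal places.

0.7230

After 'converts': P(A) = 0.35·0.9000 / (0.35·0.9000 + 0.65·0.1000) ≈ 0.8289
After 'converts': P(A) = 0.35·0.8289 / (0.35·0.8289 + 0.65·0.1711) ≈ 0.7230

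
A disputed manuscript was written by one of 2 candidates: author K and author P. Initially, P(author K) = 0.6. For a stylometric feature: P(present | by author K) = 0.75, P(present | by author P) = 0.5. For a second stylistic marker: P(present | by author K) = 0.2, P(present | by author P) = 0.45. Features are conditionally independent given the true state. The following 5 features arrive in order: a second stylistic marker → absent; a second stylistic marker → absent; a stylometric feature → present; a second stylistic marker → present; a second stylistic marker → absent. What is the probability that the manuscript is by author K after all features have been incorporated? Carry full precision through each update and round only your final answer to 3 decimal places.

After a second stylistic marker='absent': P(author K) = 0.8·0.6000 / (0.8·0.6000 + 0.55·0.4000) ≈ 0.6857
After a second stylistic marker='absent': P(author K) = 0.8·0.6857 / (0.8·0.6857 + 0.55·0.3143) ≈ 0.7604
After a stylometric feature='present': P(author K) = 0.75·0.7604 / (0.75·0.7604 + 0.5·0.2396) ≈ 0.8264
After a second stylistic marker='present': P(author K) = 0.2·0.8264 / (0.2·0.8264 + 0.45·0.1736) ≈ 0.6790
After a second stylistic marker='absent': P(author K) = 0.8·0.6790 / (0.8·0.6790 + 0.55·0.3210) ≈ 0.7547

0.755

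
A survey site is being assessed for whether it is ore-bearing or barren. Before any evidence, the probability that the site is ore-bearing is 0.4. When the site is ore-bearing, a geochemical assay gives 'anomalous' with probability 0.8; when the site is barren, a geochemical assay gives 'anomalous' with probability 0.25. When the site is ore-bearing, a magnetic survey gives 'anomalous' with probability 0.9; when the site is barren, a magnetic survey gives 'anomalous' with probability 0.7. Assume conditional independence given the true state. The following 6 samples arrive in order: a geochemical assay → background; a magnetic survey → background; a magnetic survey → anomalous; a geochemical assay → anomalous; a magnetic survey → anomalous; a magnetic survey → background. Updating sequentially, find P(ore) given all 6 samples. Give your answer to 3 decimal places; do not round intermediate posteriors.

0.095

After a geochemical assay='background': P(ore) = 0.2·0.4000 / (0.2·0.4000 + 0.75·0.6000) ≈ 0.1509
After a magnetic survey='background': P(ore) = 0.1·0.1509 / (0.1·0.1509 + 0.3·0.8491) ≈ 0.0559
After a magnetic survey='anomalous': P(ore) = 0.9·0.0559 / (0.9·0.0559 + 0.7·0.9441) ≈ 0.0708
After a geochemical assay='anomalous': P(ore) = 0.8·0.0708 / (0.8·0.0708 + 0.25·0.9292) ≈ 0.1960
After a magnetic survey='anomalous': P(ore) = 0.9·0.1960 / (0.9·0.1960 + 0.7·0.8040) ≈ 0.2387
After a magnetic survey='background': P(ore) = 0.1·0.2387 / (0.1·0.2387 + 0.3·0.7613) ≈ 0.0946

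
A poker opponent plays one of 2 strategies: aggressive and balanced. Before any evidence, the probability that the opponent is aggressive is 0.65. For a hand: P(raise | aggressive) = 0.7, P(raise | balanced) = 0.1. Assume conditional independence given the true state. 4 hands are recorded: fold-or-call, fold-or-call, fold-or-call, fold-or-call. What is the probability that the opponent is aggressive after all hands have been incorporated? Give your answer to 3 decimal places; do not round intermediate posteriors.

After 'fold-or-call': P(aggressive) = 0.3·0.6500 / (0.3·0.6500 + 0.9·0.3500) ≈ 0.3824
After 'fold-or-call': P(aggressive) = 0.3·0.3824 / (0.3·0.3824 + 0.9·0.6176) ≈ 0.1711
After 'fold-or-call': P(aggressive) = 0.3·0.1711 / (0.3·0.1711 + 0.9·0.8289) ≈ 0.0644
After 'fold-or-call': P(aggressive) = 0.3·0.0644 / (0.3·0.0644 + 0.9·0.9356) ≈ 0.0224

0.022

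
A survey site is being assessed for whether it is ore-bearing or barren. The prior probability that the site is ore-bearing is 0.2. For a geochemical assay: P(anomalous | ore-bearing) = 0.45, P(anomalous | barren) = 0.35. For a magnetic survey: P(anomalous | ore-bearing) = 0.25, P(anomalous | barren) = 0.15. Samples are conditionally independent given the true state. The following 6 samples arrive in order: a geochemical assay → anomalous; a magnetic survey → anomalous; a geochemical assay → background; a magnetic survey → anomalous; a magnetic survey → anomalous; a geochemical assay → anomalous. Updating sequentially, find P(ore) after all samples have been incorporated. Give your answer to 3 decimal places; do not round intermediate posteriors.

After a geochemical assay='anomalous': P(ore) = 0.45·0.2000 / (0.45·0.2000 + 0.35·0.8000) ≈ 0.2432
After a magnetic survey='anomalous': P(ore) = 0.25·0.2432 / (0.25·0.2432 + 0.15·0.7568) ≈ 0.3488
After a geochemical assay='background': P(ore) = 0.55·0.3488 / (0.55·0.3488 + 0.65·0.6512) ≈ 0.3119
After a magnetic survey='anomalous': P(ore) = 0.25·0.3119 / (0.25·0.3119 + 0.15·0.6881) ≈ 0.4304
After a magnetic survey='anomalous': P(ore) = 0.25·0.4304 / (0.25·0.4304 + 0.15·0.5696) ≈ 0.5574
After a geochemical assay='anomalous': P(ore) = 0.45·0.5574 / (0.45·0.5574 + 0.35·0.4426) ≈ 0.6182

0.618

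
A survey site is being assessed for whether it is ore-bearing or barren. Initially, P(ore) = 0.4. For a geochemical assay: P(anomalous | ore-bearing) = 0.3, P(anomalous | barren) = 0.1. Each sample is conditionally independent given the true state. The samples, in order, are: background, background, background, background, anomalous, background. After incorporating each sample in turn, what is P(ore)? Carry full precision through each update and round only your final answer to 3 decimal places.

After 'background': P(ore) = 0.7·0.4000 / (0.7·0.4000 + 0.9·0.6000) ≈ 0.3415
After 'background': P(ore) = 0.7·0.3415 / (0.7·0.3415 + 0.9·0.6585) ≈ 0.2874
After 'background': P(ore) = 0.7·0.2874 / (0.7·0.2874 + 0.9·0.7126) ≈ 0.2388
After 'background': P(ore) = 0.7·0.2388 / (0.7·0.2388 + 0.9·0.7612) ≈ 0.1961
After 'anomalous': P(ore) = 0.3·0.1961 / (0.3·0.1961 + 0.1·0.8039) ≈ 0.4226
After 'background': P(ore) = 0.7·0.4226 / (0.7·0.4226 + 0.9·0.5774) ≈ 0.3628

0.363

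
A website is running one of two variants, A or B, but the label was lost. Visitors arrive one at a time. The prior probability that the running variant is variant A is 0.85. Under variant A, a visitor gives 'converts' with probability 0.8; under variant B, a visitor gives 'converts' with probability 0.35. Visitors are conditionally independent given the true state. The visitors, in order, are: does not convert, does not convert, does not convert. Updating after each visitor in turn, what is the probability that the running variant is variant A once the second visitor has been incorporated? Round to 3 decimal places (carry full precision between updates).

0.349

Each posterior becomes the prior for the next update.
After 'does not convert': P(A) = 0.2·0.8500 / (0.2·0.8500 + 0.65·0.1500) ≈ 0.6355
After 'does not convert': P(A) = 0.2·0.6355 / (0.2·0.6355 + 0.65·0.3645) ≈ 0.3492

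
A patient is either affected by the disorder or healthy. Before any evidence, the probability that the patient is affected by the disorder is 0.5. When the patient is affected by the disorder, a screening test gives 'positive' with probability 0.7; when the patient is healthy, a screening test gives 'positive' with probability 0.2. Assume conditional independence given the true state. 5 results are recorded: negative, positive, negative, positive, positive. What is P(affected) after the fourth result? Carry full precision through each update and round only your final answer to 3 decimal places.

0.633

Each posterior becomes the prior for the next update.
After 'negative': P(affected) = 0.3·0.5000 / (0.3·0.5000 + 0.8·0.5000) ≈ 0.2727
After 'positive': P(affected) = 0.7·0.2727 / (0.7·0.2727 + 0.2·0.7273) ≈ 0.5676
After 'negative': P(affected) = 0.3·0.5676 / (0.3·0.5676 + 0.8·0.4324) ≈ 0.3298
After 'positive': P(affected) = 0.7·0.3298 / (0.7·0.3298 + 0.2·0.6702) ≈ 0.6327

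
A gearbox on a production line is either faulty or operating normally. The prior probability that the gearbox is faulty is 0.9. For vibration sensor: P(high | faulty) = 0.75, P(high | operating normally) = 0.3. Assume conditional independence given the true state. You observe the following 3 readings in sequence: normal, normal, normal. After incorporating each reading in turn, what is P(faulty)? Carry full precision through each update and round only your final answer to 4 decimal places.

0.2908

After 'normal': P(faulty) = 0.25·0.9000 / (0.25·0.9000 + 0.7·0.1000) ≈ 0.7627
After 'normal': P(faulty) = 0.25·0.7627 / (0.25·0.7627 + 0.7·0.2373) ≈ 0.5344
After 'normal': P(faulty) = 0.25·0.5344 / (0.25·0.5344 + 0.7·0.4656) ≈ 0.2908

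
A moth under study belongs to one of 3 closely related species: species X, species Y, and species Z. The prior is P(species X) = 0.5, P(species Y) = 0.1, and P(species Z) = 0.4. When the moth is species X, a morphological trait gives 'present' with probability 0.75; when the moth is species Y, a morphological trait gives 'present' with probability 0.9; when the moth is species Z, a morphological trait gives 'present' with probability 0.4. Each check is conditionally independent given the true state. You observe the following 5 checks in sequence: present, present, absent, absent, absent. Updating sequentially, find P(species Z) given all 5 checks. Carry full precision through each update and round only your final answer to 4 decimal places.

0.7554

After 'present': normaliser = 0.75·0.5000 + 0.9·0.1000 + 0.4·0.4000; P(species X) ≈ 0.6000, P(species Y) ≈ 0.1440, P(species Z) ≈ 0.2560
After 'present': normaliser = 0.75·0.6000 + 0.9·0.1440 + 0.4·0.2560; P(species X) ≈ 0.6598, P(species Y) ≈ 0.1900, P(species Z) ≈ 0.1501
After 'absent': normaliser = 0.25·0.6598 + 0.1·0.1900 + 0.6·0.1501; P(species X) ≈ 0.6019, P(species Y) ≈ 0.0693, P(species Z) ≈ 0.3287
After 'absent': normaliser = 0.25·0.6019 + 0.1·0.0693 + 0.6·0.3287; P(species X) ≈ 0.4243, P(species Y) ≈ 0.0196, P(species Z) ≈ 0.5561
After 'absent': normaliser = 0.25·0.4243 + 0.1·0.0196 + 0.6·0.5561; P(species X) ≈ 0.2401, P(species Y) ≈ 0.0044, P(species Z) ≈ 0.7554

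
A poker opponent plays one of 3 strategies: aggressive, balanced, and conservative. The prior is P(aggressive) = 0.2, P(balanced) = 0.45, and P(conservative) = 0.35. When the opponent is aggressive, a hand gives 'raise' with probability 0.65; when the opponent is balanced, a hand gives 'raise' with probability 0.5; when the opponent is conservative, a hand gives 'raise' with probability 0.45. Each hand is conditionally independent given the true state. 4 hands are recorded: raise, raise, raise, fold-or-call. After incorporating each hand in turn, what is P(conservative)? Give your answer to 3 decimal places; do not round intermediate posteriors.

Apply Bayes' rule sequentially, carrying P(conservative) forward.
After 'raise': normaliser = 0.65·0.2000 + 0.5·0.4500 + 0.45·0.3500; P(aggressive) ≈ 0.2537, P(balanced) ≈ 0.4390, P(conservative) ≈ 0.3073
After 'raise': normaliser = 0.65·0.2537 + 0.5·0.4390 + 0.45·0.3073; P(aggressive) ≈ 0.3154, P(balanced) ≈ 0.4200, P(conservative) ≈ 0.2646
After 'raise': normaliser = 0.65·0.3154 + 0.5·0.4200 + 0.45·0.2646; P(aggressive) ≈ 0.3839, P(balanced) ≈ 0.3932, P(conservative) ≈ 0.2229
After 'fold-or-call': normaliser = 0.35·0.3839 + 0.5·0.3932 + 0.55·0.2229; P(aggressive) ≈ 0.2962, P(balanced) ≈ 0.4334, P(conservative) ≈ 0.2703

0.270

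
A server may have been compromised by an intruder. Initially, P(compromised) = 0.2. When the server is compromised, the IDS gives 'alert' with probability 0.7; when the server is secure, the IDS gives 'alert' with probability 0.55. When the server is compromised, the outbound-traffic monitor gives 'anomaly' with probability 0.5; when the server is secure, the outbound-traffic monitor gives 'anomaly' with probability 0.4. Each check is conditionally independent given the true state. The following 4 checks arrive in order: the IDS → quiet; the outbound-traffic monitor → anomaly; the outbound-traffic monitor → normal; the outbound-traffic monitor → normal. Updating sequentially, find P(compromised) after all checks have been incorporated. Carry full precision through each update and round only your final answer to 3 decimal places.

0.126

Each posterior becomes the prior for the next update.
After the IDS='quiet': P(compromised) = 0.3·0.2000 / (0.3·0.2000 + 0.45·0.8000) ≈ 0.1429
After the outbound-traffic monitor='anomaly': P(compromised) = 0.5·0.1429 / (0.5·0.1429 + 0.4·0.8571) ≈ 0.1724
After the outbound-traffic monitor='normal': P(compromised) = 0.5·0.1724 / (0.5·0.1724 + 0.6·0.8276) ≈ 0.1479
After the outbound-traffic monitor='normal': P(compromised) = 0.5·0.1479 / (0.5·0.1479 + 0.6·0.8521) ≈ 0.1264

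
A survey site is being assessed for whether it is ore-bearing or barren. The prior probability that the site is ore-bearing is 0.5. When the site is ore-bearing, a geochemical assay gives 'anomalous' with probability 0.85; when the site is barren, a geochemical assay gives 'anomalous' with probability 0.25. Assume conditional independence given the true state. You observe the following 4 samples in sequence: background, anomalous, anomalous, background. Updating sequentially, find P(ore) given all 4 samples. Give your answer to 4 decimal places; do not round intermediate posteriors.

0.3162

After 'background': P(ore) = 0.15·0.5000 / (0.15·0.5000 + 0.75·0.5000) ≈ 0.1667
After 'anomalous': P(ore) = 0.85·0.1667 / (0.85·0.1667 + 0.25·0.8333) ≈ 0.4048
After 'anomalous': P(ore) = 0.85·0.4048 / (0.85·0.4048 + 0.25·0.5952) ≈ 0.6981
After 'background': P(ore) = 0.15·0.6981 / (0.15·0.6981 + 0.75·0.3019) ≈ 0.3162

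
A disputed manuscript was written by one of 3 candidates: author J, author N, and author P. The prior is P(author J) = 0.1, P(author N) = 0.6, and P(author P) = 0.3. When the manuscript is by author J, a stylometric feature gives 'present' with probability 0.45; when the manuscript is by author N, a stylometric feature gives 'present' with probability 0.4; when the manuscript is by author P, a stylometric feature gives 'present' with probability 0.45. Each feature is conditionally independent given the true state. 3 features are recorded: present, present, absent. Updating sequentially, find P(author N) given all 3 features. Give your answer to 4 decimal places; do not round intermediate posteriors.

After 'present': normaliser = 0.45·0.1000 + 0.4·0.6000 + 0.45·0.3000; P(author J) ≈ 0.1071, P(author N) ≈ 0.5714, P(author P) ≈ 0.3214
After 'present': normaliser = 0.45·0.1071 + 0.4·0.5714 + 0.45·0.3214; P(author J) ≈ 0.1144, P(author N) ≈ 0.5424, P(author P) ≈ 0.3432
After 'absent': normaliser = 0.55·0.1144 + 0.6·0.5424 + 0.55·0.3432; P(author J) ≈ 0.1090, P(author N) ≈ 0.5639, P(author P) ≈ 0.3271

0.5639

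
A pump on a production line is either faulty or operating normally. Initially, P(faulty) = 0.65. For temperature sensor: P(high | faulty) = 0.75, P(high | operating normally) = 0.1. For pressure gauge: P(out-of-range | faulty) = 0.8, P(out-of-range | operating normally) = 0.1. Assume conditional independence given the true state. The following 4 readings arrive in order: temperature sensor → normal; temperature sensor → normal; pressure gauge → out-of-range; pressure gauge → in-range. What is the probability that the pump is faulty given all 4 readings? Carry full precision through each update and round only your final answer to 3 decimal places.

0.203

After temperature sensor='normal': P(faulty) = 0.25·0.6500 / (0.25·0.6500 + 0.9·0.3500) ≈ 0.3403
After temperature sensor='normal': P(faulty) = 0.25·0.3403 / (0.25·0.3403 + 0.9·0.6597) ≈ 0.1253
After pressure gauge='out-of-range': P(faulty) = 0.8·0.1253 / (0.8·0.1253 + 0.1·0.8747) ≈ 0.5341
After pressure gauge='in-range': P(faulty) = 0.2·0.5341 / (0.2·0.5341 + 0.9·0.4659) ≈ 0.2030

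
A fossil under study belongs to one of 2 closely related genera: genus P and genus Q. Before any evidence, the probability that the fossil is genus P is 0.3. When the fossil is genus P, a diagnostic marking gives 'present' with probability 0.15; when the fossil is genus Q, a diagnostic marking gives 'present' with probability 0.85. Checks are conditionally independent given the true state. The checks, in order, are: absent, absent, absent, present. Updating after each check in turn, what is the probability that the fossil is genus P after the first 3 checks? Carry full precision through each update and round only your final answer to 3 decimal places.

Apply Bayes' rule sequentially, carrying P(genus P) forward.
After 'absent': P(genus P) = 0.85·0.3000 / (0.85·0.3000 + 0.15·0.7000) ≈ 0.7083
After 'absent': P(genus P) = 0.85·0.7083 / (0.85·0.7083 + 0.15·0.2917) ≈ 0.9323
After 'absent': P(genus P) = 0.85·0.9323 / (0.85·0.9323 + 0.15·0.0677) ≈ 0.9873

0.987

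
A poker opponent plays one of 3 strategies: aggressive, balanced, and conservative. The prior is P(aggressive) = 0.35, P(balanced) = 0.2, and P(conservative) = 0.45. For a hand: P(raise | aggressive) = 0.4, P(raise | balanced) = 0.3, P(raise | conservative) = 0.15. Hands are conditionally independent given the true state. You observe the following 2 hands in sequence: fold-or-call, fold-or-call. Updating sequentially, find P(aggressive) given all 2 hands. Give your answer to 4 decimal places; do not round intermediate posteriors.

Each posterior becomes the prior for the next update.
After 'fold-or-call': normaliser = 0.6·0.3500 + 0.7·0.2000 + 0.85·0.4500; P(aggressive) ≈ 0.2867, P(balanced) ≈ 0.1911, P(conservative) ≈ 0.5222
After 'fold-or-call': normaliser = 0.6·0.2867 + 0.7·0.1911 + 0.85·0.5222; P(aggressive) ≈ 0.2295, P(balanced) ≈ 0.1785, P(conservative) ≈ 0.5921

0.2295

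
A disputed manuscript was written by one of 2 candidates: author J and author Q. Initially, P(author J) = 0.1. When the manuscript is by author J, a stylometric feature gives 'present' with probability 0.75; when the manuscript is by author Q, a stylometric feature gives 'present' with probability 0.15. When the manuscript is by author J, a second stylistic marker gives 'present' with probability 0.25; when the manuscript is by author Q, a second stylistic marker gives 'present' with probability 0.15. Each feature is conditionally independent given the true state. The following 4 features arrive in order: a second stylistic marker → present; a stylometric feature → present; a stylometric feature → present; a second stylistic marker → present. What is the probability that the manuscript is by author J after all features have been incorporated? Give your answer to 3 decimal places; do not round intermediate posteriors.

After a second stylistic marker='present': P(author J) = 0.25·0.1000 / (0.25·0.1000 + 0.15·0.9000) ≈ 0.1562
After a stylometric feature='present': P(author J) = 0.75·0.1562 / (0.75·0.1562 + 0.15·0.8438) ≈ 0.4808
After a stylometric feature='present': P(author J) = 0.75·0.4808 / (0.75·0.4808 + 0.15·0.5192) ≈ 0.8224
After a second stylistic marker='present': P(author J) = 0.25·0.8224 / (0.25·0.8224 + 0.15·0.1776) ≈ 0.8853

0.885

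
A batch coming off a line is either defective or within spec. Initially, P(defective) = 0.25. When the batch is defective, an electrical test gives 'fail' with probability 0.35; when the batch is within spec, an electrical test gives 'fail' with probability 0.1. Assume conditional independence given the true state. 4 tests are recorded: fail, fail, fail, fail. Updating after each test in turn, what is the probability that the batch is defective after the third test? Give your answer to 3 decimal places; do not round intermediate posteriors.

0.935

After 'fail': P(defective) = 0.35·0.2500 / (0.35·0.2500 + 0.1·0.7500) ≈ 0.5385
After 'fail': P(defective) = 0.35·0.5385 / (0.35·0.5385 + 0.1·0.4615) ≈ 0.8033
After 'fail': P(defective) = 0.35·0.8033 / (0.35·0.8033 + 0.1·0.1967) ≈ 0.9346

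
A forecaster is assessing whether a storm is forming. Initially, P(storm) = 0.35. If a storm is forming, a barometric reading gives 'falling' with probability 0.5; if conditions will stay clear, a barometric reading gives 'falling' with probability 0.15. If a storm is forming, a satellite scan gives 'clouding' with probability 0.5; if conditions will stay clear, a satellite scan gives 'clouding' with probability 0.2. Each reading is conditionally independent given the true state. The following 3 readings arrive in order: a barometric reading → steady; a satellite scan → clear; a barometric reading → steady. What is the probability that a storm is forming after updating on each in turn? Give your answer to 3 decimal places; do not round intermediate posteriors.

0.104

After a barometric reading='steady': P(storm) = 0.5·0.3500 / (0.5·0.3500 + 0.85·0.6500) ≈ 0.2405
After a satellite scan='clear': P(storm) = 0.5·0.2405 / (0.5·0.2405 + 0.8·0.7595) ≈ 0.1653
After a barometric reading='steady': P(storm) = 0.5·0.1653 / (0.5·0.1653 + 0.85·0.8347) ≈ 0.1043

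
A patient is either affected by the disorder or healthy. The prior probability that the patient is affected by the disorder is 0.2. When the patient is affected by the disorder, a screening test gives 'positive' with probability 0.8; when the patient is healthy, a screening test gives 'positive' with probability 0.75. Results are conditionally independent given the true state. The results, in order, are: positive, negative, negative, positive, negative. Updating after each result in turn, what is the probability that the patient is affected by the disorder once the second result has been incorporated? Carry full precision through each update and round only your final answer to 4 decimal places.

Apply Bayes' rule sequentially, carrying P(affected) forward.
After 'positive': P(affected) = 0.8·0.2000 / (0.8·0.2000 + 0.75·0.8000) ≈ 0.2105
After 'negative': P(affected) = 0.2·0.2105 / (0.2·0.2105 + 0.25·0.7895) ≈ 0.1758

0.1758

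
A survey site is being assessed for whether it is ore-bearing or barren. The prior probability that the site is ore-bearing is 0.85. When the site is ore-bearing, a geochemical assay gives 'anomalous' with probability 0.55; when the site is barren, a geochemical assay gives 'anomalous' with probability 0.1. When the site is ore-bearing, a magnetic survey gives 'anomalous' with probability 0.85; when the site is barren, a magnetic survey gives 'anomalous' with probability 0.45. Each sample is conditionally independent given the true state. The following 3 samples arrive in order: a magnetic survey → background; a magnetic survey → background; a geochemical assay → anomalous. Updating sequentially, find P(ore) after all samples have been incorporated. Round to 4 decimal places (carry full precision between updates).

0.6986

After a magnetic survey='background': P(ore) = 0.15·0.8500 / (0.15·0.8500 + 0.55·0.1500) ≈ 0.6071
After a magnetic survey='background': P(ore) = 0.15·0.6071 / (0.15·0.6071 + 0.55·0.3929) ≈ 0.2965
After a geochemical assay='anomalous': P(ore) = 0.55·0.2965 / (0.55·0.2965 + 0.1·0.7035) ≈ 0.6986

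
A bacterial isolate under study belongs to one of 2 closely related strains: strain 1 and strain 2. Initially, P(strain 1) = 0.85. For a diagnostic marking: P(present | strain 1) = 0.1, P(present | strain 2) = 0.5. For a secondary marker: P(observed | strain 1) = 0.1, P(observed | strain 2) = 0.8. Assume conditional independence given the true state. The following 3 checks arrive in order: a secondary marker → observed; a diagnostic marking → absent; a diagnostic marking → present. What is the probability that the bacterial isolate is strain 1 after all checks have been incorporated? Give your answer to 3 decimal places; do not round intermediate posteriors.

0.203

After a secondary marker='observed': P(strain 1) = 0.1·0.8500 / (0.1·0.8500 + 0.8·0.1500) ≈ 0.4146
After a diagnostic marking='absent': P(strain 1) = 0.9·0.4146 / (0.9·0.4146 + 0.5·0.5854) ≈ 0.5604
After a diagnostic marking='present': P(strain 1) = 0.1·0.5604 / (0.1·0.5604 + 0.5·0.4396) ≈ 0.2032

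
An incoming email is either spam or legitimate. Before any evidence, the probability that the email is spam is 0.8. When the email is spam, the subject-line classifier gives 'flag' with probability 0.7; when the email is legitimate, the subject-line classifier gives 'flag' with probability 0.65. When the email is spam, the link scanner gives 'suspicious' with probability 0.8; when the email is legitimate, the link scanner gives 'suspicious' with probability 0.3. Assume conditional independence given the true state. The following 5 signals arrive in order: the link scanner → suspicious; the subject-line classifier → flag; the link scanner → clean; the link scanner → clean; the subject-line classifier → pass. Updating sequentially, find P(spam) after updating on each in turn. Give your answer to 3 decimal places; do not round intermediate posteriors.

0.446

Apply Bayes' rule sequentially, carrying P(spam) forward.
After the link scanner='suspicious': P(spam) = 0.8·0.8000 / (0.8·0.8000 + 0.3·0.2000) ≈ 0.9143
After the subject-line classifier='flag': P(spam) = 0.7·0.9143 / (0.7·0.9143 + 0.65·0.0857) ≈ 0.9199
After the link scanner='clean': P(spam) = 0.2·0.9199 / (0.2·0.9199 + 0.7·0.0801) ≈ 0.7665
After the link scanner='clean': P(spam) = 0.2·0.7665 / (0.2·0.7665 + 0.7·0.2335) ≈ 0.4839
After the subject-line classifier='pass': P(spam) = 0.3·0.4839 / (0.3·0.4839 + 0.35·0.5161) ≈ 0.4456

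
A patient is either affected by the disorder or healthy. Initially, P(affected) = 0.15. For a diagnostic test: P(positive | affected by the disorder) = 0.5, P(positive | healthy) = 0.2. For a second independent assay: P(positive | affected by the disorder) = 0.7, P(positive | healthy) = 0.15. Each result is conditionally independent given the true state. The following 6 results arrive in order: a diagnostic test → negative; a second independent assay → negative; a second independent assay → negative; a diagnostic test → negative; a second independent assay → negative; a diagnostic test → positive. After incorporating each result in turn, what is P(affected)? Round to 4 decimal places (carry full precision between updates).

0.0075

After a diagnostic test='negative': P(affected) = 0.5·0.1500 / (0.5·0.1500 + 0.8·0.8500) ≈ 0.0993
After a second independent assay='negative': P(affected) = 0.3·0.0993 / (0.3·0.0993 + 0.85·0.9007) ≈ 0.0375
After a second independent assay='negative': P(affected) = 0.3·0.0375 / (0.3·0.0375 + 0.85·0.9625) ≈ 0.0136
After a diagnostic test='negative': P(affected) = 0.5·0.0136 / (0.5·0.0136 + 0.8·0.9864) ≈ 0.0085
After a second independent assay='negative': P(affected) = 0.3·0.0085 / (0.3·0.0085 + 0.85·0.9915) ≈ 0.0030
After a diagnostic test='positive': P(affected) = 0.5·0.0030 / (0.5·0.0030 + 0.2·0.9970) ≈ 0.0075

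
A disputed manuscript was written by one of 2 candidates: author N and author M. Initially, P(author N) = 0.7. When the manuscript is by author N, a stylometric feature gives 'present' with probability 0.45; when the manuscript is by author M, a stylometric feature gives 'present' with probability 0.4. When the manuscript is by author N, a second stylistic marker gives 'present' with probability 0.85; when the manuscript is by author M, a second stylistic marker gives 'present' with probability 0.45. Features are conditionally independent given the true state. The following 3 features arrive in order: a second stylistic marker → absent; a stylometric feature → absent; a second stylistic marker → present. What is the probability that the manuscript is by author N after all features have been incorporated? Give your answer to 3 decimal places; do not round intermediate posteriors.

0.524

After a second stylistic marker='absent': P(author N) = 0.15·0.7000 / (0.15·0.7000 + 0.55·0.3000) ≈ 0.3889
After a stylometric feature='absent': P(author N) = 0.55·0.3889 / (0.55·0.3889 + 0.6·0.6111) ≈ 0.3684
After a second stylistic marker='present': P(author N) = 0.85·0.3684 / (0.85·0.3684 + 0.45·0.6316) ≈ 0.5242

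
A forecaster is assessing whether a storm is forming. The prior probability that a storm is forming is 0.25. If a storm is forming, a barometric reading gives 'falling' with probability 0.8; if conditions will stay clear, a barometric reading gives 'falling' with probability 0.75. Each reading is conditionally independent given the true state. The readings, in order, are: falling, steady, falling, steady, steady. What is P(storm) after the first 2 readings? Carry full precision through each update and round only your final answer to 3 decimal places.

0.221

After 'falling': P(storm) = 0.8·0.2500 / (0.8·0.2500 + 0.75·0.7500) ≈ 0.2623
After 'steady': P(storm) = 0.2·0.2623 / (0.2·0.2623 + 0.25·0.7377) ≈ 0.2215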